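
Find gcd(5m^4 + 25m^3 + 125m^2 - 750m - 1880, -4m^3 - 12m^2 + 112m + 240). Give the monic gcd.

By polynomial division,
  5m^4 + 25m^3 + 125m^2 - 750m - 1880 = (-(5/4)m - 5/2)(-4m^3 - 12m^2 + 112m + 240) + (235m^2 - 170m - 1280)
  -4m^3 - 12m^2 + 112m + 240 = (-(4/235)m - 140/2209)(235m^2 - 170m - 1280) + ((175480/2209)m + 350960/2209)
  235m^2 - 170m - 1280 = ((103823/35096)m - 35344/4387)((175480/2209)m + 350960/2209) + (0)
Last nonzero remainder: (175480/2209)m + 350960/2209. Dividing through by 175480/2209 gives the monic gcd m + 2.

m + 2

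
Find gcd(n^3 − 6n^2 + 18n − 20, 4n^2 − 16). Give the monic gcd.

n − 2

Apply the Euclidean algorithm:
  n^3 − 6n^2 + 18n − 20 = ((1/4)n − 3/2)(4n^2 − 16) + (22n − 44)
  4n^2 − 16 = ((2/11)n + 4/11)(22n − 44) + (0)
Last nonzero remainder: 22n − 44. Dividing through by 22 gives the monic gcd n − 2.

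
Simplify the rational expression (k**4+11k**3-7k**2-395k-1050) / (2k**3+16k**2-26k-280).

Repeated division with remainder:
  k**4+11k**3-7k**2-395k-1050 = ((1/2)k+3/2)(2k**3+16k**2-26k-280) + (-18k**2-216k-630)
  2k**3+16k**2-26k-280 = (-(1/9)k+4/9)(-18k**2-216k-630) + (0)
Last nonzero remainder: -18k**2-216k-630. Dividing through by -18 gives the monic gcd k**2+12k+35.
Cancel k**2+12k+35 from numerator and denominator to get the reduced form.

(k**2-k-30)/(2k-8)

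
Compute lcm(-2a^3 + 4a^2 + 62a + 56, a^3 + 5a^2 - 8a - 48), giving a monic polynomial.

Apply the Euclidean algorithm:
  -2a^3 + 4a^2 + 62a + 56 = (-2)(a^3 + 5a^2 - 8a - 48) + (14a^2 + 46a - 40)
  a^3 + 5a^2 - 8a - 48 = ((1/14)a + 6/49)(14a^2 + 46a - 40) + (-(528/49)a - 2112/49)
  14a^2 + 46a - 40 = (-(343/264)a + 245/264)(-(528/49)a - 2112/49) + (0)
Last nonzero remainder: -(528/49)a - 2112/49. Dividing through by -528/49 gives the monic gcd a + 4.
Then lcm(f, g) = f·g / gcd(f, g); expanding and making the result monic gives the answer.

a^5 - a^4 - 45a^3 - 35a^2 + 344a + 336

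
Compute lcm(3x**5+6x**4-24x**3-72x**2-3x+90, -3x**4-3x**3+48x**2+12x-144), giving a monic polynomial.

x**7+4x**6-12x**5-56x**4+15x**3+220x**2+68x-240

Repeated division with remainder:
  3x**5+6x**4-24x**3-72x**2-3x+90 = (-x-1)(-3x**4-3x**3+48x**2+12x-144) + (21x**3-12x**2-135x-54)
  -3x**4-3x**3+48x**2+12x-144 = (-(1/7)x-11/49)(21x**3-12x**2-135x-54) + ((1275/49)x**2-(1275/49)x-7650/49)
  21x**3-12x**2-135x-54 = ((343/425)x+147/425)((1275/49)x**2-(1275/49)x-7650/49) + (0)
Last nonzero remainder: (1275/49)x**2-(1275/49)x-7650/49. Dividing through by 1275/49 gives the monic gcd x**2-x-6.
Then lcm(f, g) = f·g / gcd(f, g); expanding and making the result monic gives the answer.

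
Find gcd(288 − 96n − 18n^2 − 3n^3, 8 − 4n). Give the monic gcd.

Repeated division with remainder:
  −3n^3 − 18n^2 − 96n + 288 = ((3/4)n^2 + 6n + 36)(−4n + 8) + (0)
Last nonzero remainder: −4n + 8. Dividing through by −4 gives the monic gcd n − 2.

−2 + n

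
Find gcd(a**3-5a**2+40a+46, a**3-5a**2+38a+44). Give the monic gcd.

By polynomial division,
  a**3-5a**2+40a+46 = (a**3-5a**2+38a+44) + (2a+2)
  a**3-5a**2+38a+44 = ((1/2)a**2-3a+22)(2a+2) + (0)
Last nonzero remainder: 2a+2. Dividing through by 2 gives the monic gcd a+1.

a+1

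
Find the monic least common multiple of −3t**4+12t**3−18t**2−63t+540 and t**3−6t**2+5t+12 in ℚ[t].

t**6−6t**5+11t**4+21t**3−240t**2+297t+540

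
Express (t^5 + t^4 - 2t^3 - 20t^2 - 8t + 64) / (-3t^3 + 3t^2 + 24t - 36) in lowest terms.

Euclidean algorithm in ℚ[t]:
  t^5 + t^4 - 2t^3 - 20t^2 - 8t + 64 = (-(1/3)t^2 - (2/3)t - 8/3)(-3t^3 + 3t^2 + 24t - 36) + (-8t^2 + 32t - 32)
  -3t^3 + 3t^2 + 24t - 36 = ((3/8)t + 9/8)(-8t^2 + 32t - 32) + (0)
Last nonzero remainder: -8t^2 + 32t - 32. Dividing through by -8 gives the monic gcd t^2 - 4t + 4.
Cancel t^2 - 4t + 4 from numerator and denominator to get the reduced form.

(-t^3 - 5t^2 - 14t - 16)/(3t + 9)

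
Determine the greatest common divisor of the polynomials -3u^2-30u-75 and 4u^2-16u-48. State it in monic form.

1

Repeated division with remainder:
  -3u^2-30u-75 = (-3/4)(4u^2-16u-48) + (-42u-111)
  4u^2-16u-48 = (-(2/21)u+31/49)(-42u-111) + (1089/49)
  -42u-111 = (-(686/363)u-1813/363)(1089/49) + (0)
The last nonzero remainder is the constant 1089/49, so the polynomials are coprime and gcd = 1.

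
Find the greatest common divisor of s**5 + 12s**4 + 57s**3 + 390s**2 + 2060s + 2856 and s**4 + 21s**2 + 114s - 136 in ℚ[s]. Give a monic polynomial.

Apply the Euclidean algorithm:
  s**5 + 12s**4 + 57s**3 + 390s**2 + 2060s + 2856 = (s + 12)(s**4 + 21s**2 + 114s - 136) + (36s**3 + 24s**2 + 828s + 4488)
  s**4 + 21s**2 + 114s - 136 = ((1/36)s - 1/54)(36s**3 + 24s**2 + 828s + 4488) + (-(14/9)s**2 + (14/3)s - 476/9)
  36s**3 + 24s**2 + 828s + 4488 = (-(162/7)s - 594/7)(-(14/9)s**2 + (14/3)s - 476/9) + (0)
Last nonzero remainder: -(14/9)s**2 + (14/3)s - 476/9. Dividing through by -14/9 gives the monic gcd s**2 - 3s + 34.

s**2 - 3s + 34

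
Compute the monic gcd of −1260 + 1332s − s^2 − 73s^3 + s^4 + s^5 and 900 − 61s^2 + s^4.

180 − 36s − 5s^2 + s^3

Apply the Euclidean algorithm:
  s^5 + s^4 − 73s^3 − s^2 + 1332s − 1260 = (s + 1)(s^4 − 61s^2 + 900) + (−12s^3 + 60s^2 + 432s − 2160)
  s^4 − 61s^2 + 900 = (−(1/12)s − 5/12)(−12s^3 + 60s^2 + 432s − 2160) + (0)
Last nonzero remainder: −12s^3 + 60s^2 + 432s − 2160. Dividing through by −12 gives the monic gcd s^3 − 5s^2 − 36s + 180.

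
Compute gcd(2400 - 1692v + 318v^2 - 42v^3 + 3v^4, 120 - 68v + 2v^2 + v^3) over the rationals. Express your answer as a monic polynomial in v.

By polynomial division,
  3v^4 - 42v^3 + 318v^2 - 1692v + 2400 = (3v - 48)(v^3 + 2v^2 - 68v + 120) + (618v^2 - 5316v + 8160)
  v^3 + 2v^2 - 68v + 120 = ((1/618)v + 182/10609)(618v^2 - 5316v + 8160) + ((106020/10609)v - 212040/10609)
  618v^2 - 5316v + 8160 = ((1092727/17670)v - 721412/1767)((106020/10609)v - 212040/10609) + (0)
Last nonzero remainder: (106020/10609)v - 212040/10609. Dividing through by 106020/10609 gives the monic gcd v - 2.

-2 + v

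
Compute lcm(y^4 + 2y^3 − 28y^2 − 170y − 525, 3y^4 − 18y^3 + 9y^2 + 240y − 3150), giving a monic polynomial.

y^6 − 2y^5 − 6y^4 + 2y^3 − 685y^2 − 3000y − 15750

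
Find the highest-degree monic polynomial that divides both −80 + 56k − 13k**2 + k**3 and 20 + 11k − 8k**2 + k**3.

20 − 9k + k**2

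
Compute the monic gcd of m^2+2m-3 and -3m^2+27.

m+3

Repeated division with remainder:
  m^2+2m-3 = (-1/3)(-3m^2+27) + (2m+6)
  -3m^2+27 = (-(3/2)m+9/2)(2m+6) + (0)
Last nonzero remainder: 2m+6. Dividing through by 2 gives the monic gcd m+3.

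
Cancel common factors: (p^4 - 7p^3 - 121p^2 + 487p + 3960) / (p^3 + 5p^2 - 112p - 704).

(p^2 - 4p - 45)/(p + 8)

Repeated division with remainder:
  p^4 - 7p^3 - 121p^2 + 487p + 3960 = (p - 12)(p^3 + 5p^2 - 112p - 704) + (51p^2 - 153p - 4488)
  p^3 + 5p^2 - 112p - 704 = ((1/51)p + 8/51)(51p^2 - 153p - 4488) + (0)
Last nonzero remainder: 51p^2 - 153p - 4488. Dividing through by 51 gives the monic gcd p^2 - 3p - 88.
Cancel p^2 - 3p - 88 from numerator and denominator to get the reduced form.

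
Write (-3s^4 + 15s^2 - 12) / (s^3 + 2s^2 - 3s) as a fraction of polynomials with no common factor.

(-3s^3 - 3s^2 + 12s + 12)/(s^2 + 3s)

By polynomial division,
  -3s^4 + 15s^2 - 12 = (-3s + 6)(s^3 + 2s^2 - 3s) + (-6s^2 + 18s - 12)
  s^3 + 2s^2 - 3s = (-(1/6)s - 5/6)(-6s^2 + 18s - 12) + (10s - 10)
  -6s^2 + 18s - 12 = (-(3/5)s + 6/5)(10s - 10) + (0)
Last nonzero remainder: 10s - 10. Dividing through by 10 gives the monic gcd s - 1.
Cancel s - 1 from numerator and denominator to get the reduced form.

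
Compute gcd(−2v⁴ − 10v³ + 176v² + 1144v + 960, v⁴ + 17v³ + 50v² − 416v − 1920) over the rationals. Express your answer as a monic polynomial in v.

Apply the Euclidean algorithm:
  −2v⁴ − 10v³ + 176v² + 1144v + 960 = (−2)(v⁴ + 17v³ + 50v² − 416v − 1920) + (24v³ + 276v² + 312v − 2880)
  v⁴ + 17v³ + 50v² − 416v − 1920 = ((1/24)v + 11/48)(24v³ + 276v² + 312v − 2880) + (−(105/4)v² − (735/2)v − 1260)
  24v³ + 276v² + 312v − 2880 = (−(32/35)v + 16/7)(−(105/4)v² − (735/2)v − 1260) + (0)
Last nonzero remainder: −(105/4)v² − (735/2)v − 1260. Dividing through by −105/4 gives the monic gcd v² + 14v + 48.

v² + 14v + 48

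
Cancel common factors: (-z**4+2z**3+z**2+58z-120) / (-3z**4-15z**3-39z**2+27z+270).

Euclidean algorithm in ℚ[z]:
  -z**4+2z**3+z**2+58z-120 = (1/3)(-3z**4-15z**3-39z**2+27z+270) + (7z**3+14z**2+49z-210)
  -3z**4-15z**3-39z**2+27z+270 = (-(3/7)z-9/7)(7z**3+14z**2+49z-210) + (0)
Last nonzero remainder: 7z**3+14z**2+49z-210. Dividing through by 7 gives the monic gcd z**3+2z**2+7z-30.
Cancel z**3+2z**2+7z-30 from numerator and denominator to get the reduced form.

(z-4)/(3z+9)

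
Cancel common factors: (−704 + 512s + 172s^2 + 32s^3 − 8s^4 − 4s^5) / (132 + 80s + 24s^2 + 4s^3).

(−16 + 16s + s^2 − s^3)/(3 + s)

Repeated division with remainder:
  −4s^5 − 8s^4 + 32s^3 + 172s^2 + 512s − 704 = (−s^2 + 4s + 4)(4s^3 + 24s^2 + 80s + 132) + (−112s^2 − 336s − 1232)
  4s^3 + 24s^2 + 80s + 132 = (−(1/28)s − 3/28)(−112s^2 − 336s − 1232) + (0)
Last nonzero remainder: −112s^2 − 336s − 1232. Dividing through by −112 gives the monic gcd s^2 + 3s + 11.
Cancel s^2 + 3s + 11 from numerator and denominator to get the reduced form.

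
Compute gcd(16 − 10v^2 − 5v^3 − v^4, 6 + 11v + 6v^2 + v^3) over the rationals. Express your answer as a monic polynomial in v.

2 + v

Apply the Euclidean algorithm:
  −v^4 − 5v^3 − 10v^2 + 16 = (−v + 1)(v^3 + 6v^2 + 11v + 6) + (−5v^2 − 5v + 10)
  v^3 + 6v^2 + 11v + 6 = (−(1/5)v − 1)(−5v^2 − 5v + 10) + (8v + 16)
  −5v^2 − 5v + 10 = (−(5/8)v + 5/8)(8v + 16) + (0)
Last nonzero remainder: 8v + 16. Dividing through by 8 gives the monic gcd v + 2.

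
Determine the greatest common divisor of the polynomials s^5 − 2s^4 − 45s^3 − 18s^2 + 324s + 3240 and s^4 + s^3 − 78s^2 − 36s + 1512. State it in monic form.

By polynomial division,
  s^5 − 2s^4 − 45s^3 − 18s^2 + 324s + 3240 = (s − 3)(s^4 + s^3 − 78s^2 − 36s + 1512) + (36s^3 − 216s^2 − 1296s + 7776)
  s^4 + s^3 − 78s^2 − 36s + 1512 = ((1/36)s + 7/36)(36s^3 − 216s^2 − 1296s + 7776) + (0)
Last nonzero remainder: 36s^3 − 216s^2 − 1296s + 7776. Dividing through by 36 gives the monic gcd s^3 − 6s^2 − 36s + 216.

s^3 − 6s^2 − 36s + 216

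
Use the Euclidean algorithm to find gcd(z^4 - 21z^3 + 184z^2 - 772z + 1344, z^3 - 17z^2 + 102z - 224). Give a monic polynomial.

Euclidean algorithm in ℚ[z]:
  z^4 - 21z^3 + 184z^2 - 772z + 1344 = (z - 4)(z^3 - 17z^2 + 102z - 224) + (14z^2 - 140z + 448)
  z^3 - 17z^2 + 102z - 224 = ((1/14)z - 1/2)(14z^2 - 140z + 448) + (0)
Last nonzero remainder: 14z^2 - 140z + 448. Dividing through by 14 gives the monic gcd z^2 - 10z + 32.

z^2 - 10z + 32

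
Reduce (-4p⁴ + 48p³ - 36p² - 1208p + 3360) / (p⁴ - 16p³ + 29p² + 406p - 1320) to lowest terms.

(-4p + 28)/(p - 11)

By polynomial division,
  -4p⁴ + 48p³ - 36p² - 1208p + 3360 = (-4)(p⁴ - 16p³ + 29p² + 406p - 1320) + (-16p³ + 80p² + 416p - 1920)
  p⁴ - 16p³ + 29p² + 406p - 1320 = (-(1/16)p + 11/16)(-16p³ + 80p² + 416p - 1920) + (0)
Last nonzero remainder: -16p³ + 80p² + 416p - 1920. Dividing through by -16 gives the monic gcd p³ - 5p² - 26p + 120.
Cancel p³ - 5p² - 26p + 120 from numerator and denominator to get the reduced form.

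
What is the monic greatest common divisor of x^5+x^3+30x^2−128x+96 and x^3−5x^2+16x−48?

x^2−x+12

Apply the Euclidean algorithm:
  x^5+x^3+30x^2−128x+96 = (x^2+5x+10)(x^3−5x^2+16x−48) + (48x^2−48x+576)
  x^3−5x^2+16x−48 = ((1/48)x−1/12)(48x^2−48x+576) + (0)
Last nonzero remainder: 48x^2−48x+576. Dividing through by 48 gives the monic gcd x^2−x+12.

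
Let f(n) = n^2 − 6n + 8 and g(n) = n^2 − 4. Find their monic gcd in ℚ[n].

n − 2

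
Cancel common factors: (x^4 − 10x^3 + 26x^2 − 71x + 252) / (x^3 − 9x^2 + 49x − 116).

Euclidean algorithm in ℚ[x]:
  x^4 − 10x^3 + 26x^2 − 71x + 252 = (x − 1)(x^3 − 9x^2 + 49x − 116) + (−32x^2 + 94x + 136)
  x^3 − 9x^2 + 49x − 116 = (−(1/32)x + 97/512)(−32x^2 + 94x + 136) + ((9073/256)x − 9073/64)
  −32x^2 + 94x + 136 = (−(8192/9073)x − 8704/9073)((9073/256)x − 9073/64) + (0)
Last nonzero remainder: (9073/256)x − 9073/64. Dividing through by 9073/256 gives the monic gcd x − 4.
Cancel x − 4 from numerator and denominator to get the reduced form.

(x^3 − 6x^2 + 2x − 63)/(x^2 − 5x + 29)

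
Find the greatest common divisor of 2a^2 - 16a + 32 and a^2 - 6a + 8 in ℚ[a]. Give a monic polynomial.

a - 4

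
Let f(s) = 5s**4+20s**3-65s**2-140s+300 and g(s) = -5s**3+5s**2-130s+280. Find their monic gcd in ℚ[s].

By polynomial division,
  5s**4+20s**3-65s**2-140s+300 = (-s-5)(-5s**3+5s**2-130s+280) + (-170s**2-510s+1700)
  -5s**3+5s**2-130s+280 = ((1/34)s-2/17)(-170s**2-510s+1700) + (-240s+480)
  -170s**2-510s+1700 = ((17/24)s+85/24)(-240s+480) + (0)
Last nonzero remainder: -240s+480. Dividing through by -240 gives the monic gcd s-2.

s-2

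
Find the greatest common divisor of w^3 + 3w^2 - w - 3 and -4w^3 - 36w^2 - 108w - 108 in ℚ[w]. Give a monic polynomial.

w + 3

Repeated division with remainder:
  w^3 + 3w^2 - w - 3 = (-1/4)(-4w^3 - 36w^2 - 108w - 108) + (-6w^2 - 28w - 30)
  -4w^3 - 36w^2 - 108w - 108 = ((2/3)w + 26/9)(-6w^2 - 28w - 30) + (-(64/9)w - 64/3)
  -6w^2 - 28w - 30 = ((27/32)w + 45/32)(-(64/9)w - 64/3) + (0)
Last nonzero remainder: -(64/9)w - 64/3. Dividing through by -64/9 gives the monic gcd w + 3.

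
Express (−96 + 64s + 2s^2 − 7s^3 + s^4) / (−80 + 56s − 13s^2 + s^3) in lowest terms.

Repeated division with remainder:
  s^4 − 7s^3 + 2s^2 + 64s − 96 = (s + 6)(s^3 − 13s^2 + 56s − 80) + (24s^2 − 192s + 384)
  s^3 − 13s^2 + 56s − 80 = ((1/24)s − 5/24)(24s^2 − 192s + 384) + (0)
Last nonzero remainder: 24s^2 − 192s + 384. Dividing through by 24 gives the monic gcd s^2 − 8s + 16.
Cancel s^2 − 8s + 16 from numerator and denominator to get the reduced form.

(−6 + s + s^2)/(−5 + s)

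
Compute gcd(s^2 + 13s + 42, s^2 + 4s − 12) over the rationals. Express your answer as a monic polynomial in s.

s + 6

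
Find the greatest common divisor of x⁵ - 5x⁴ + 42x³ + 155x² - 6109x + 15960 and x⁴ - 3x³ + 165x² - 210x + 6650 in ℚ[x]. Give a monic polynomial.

x² - 3x + 95

Euclidean algorithm in ℚ[x]:
  x⁵ - 5x⁴ + 42x³ + 155x² - 6109x + 15960 = (x - 2)(x⁴ - 3x³ + 165x² - 210x + 6650) + (-129x³ + 695x² - 13179x + 29260)
  x⁴ - 3x³ + 165x² - 210x + 6650 = (-(1/129)x - 308/16641)(-129x³ + 695x² - 13179x + 29260) + ((1259734/16641)x² - (1259734/5547)x + 119674730/16641)
  -129x³ + 695x² - 13179x + 29260 = (-(2146689/1259734)x + 366102/89981)((1259734/16641)x² - (1259734/5547)x + 119674730/16641) + (0)
Last nonzero remainder: (1259734/16641)x² - (1259734/5547)x + 119674730/16641. Dividing through by 1259734/16641 gives the monic gcd x² - 3x + 95.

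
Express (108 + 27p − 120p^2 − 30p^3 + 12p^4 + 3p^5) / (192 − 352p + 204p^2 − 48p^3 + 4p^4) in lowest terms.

Repeated division with remainder:
  3p^5 + 12p^4 − 30p^3 − 120p^2 + 27p + 108 = ((3/4)p + 12)(4p^4 − 48p^3 + 204p^2 − 352p + 192) + (393p^3 − 2304p^2 + 4107p − 2196)
  4p^4 − 48p^3 + 204p^2 − 352p + 192 = ((4/393)p − 1072/17161)(393p^3 − 2304p^2 + 4107p − 2196) + ((313600/17161)p^2 − (1254400/17161)p + 940800/17161)
  393p^3 − 2304p^2 + 4107p − 2196 = ((6744273/313600)p − 3140463/78400)((313600/17161)p^2 − (1254400/17161)p + 940800/17161) + (0)
Last nonzero remainder: (313600/17161)p^2 − (1254400/17161)p + 940800/17161. Dividing through by 313600/17161 gives the monic gcd p^2 − 4p + 3.
Cancel p^2 − 4p + 3 from numerator and denominator to get the reduced form.

(36 + 57p + 24p^2 + 3p^3)/(64 − 32p + 4p^2)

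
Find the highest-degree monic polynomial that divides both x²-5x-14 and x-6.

1

By polynomial division,
  x²-5x-14 = (x+1)(x-6) + (-8)
  x-6 = (-(1/8)x+3/4)(-8) + (0)
The last nonzero remainder is the constant -8, so the polynomials are coprime and gcd = 1.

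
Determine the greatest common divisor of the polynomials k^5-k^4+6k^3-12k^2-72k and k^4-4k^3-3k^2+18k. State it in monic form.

k^3-k^2-6k

Apply the Euclidean algorithm:
  k^5-k^4+6k^3-12k^2-72k = (k+3)(k^4-4k^3-3k^2+18k) + (21k^3-21k^2-126k)
  k^4-4k^3-3k^2+18k = ((1/21)k-1/7)(21k^3-21k^2-126k) + (0)
Last nonzero remainder: 21k^3-21k^2-126k. Dividing through by 21 gives the monic gcd k^3-k^2-6k.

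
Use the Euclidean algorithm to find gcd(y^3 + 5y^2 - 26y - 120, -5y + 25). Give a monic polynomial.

y - 5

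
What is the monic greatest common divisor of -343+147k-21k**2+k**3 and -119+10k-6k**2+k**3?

Repeated division with remainder:
  k**3-21k**2+147k-343 = (k**3-6k**2+10k-119) + (-15k**2+137k-224)
  k**3-6k**2+10k-119 = (-(1/15)k-47/225)(-15k**2+137k-224) + ((5329/225)k-37303/225)
  -15k**2+137k-224 = (-(3375/5329)k+7200/5329)((5329/225)k-37303/225) + (0)
Last nonzero remainder: (5329/225)k-37303/225. Dividing through by 5329/225 gives the monic gcd k-7.

-7+k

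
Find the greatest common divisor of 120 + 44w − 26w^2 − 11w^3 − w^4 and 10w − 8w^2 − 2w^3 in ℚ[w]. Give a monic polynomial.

5 + w

Apply the Euclidean algorithm:
  −w^4 − 11w^3 − 26w^2 + 44w + 120 = ((1/2)w + 7/2)(−2w^3 − 8w^2 + 10w) + (−3w^2 + 9w + 120)
  −2w^3 − 8w^2 + 10w = ((2/3)w + 14/3)(−3w^2 + 9w + 120) + (−112w − 560)
  −3w^2 + 9w + 120 = ((3/112)w − 3/14)(−112w − 560) + (0)
Last nonzero remainder: −112w − 560. Dividing through by −112 gives the monic gcd w + 5.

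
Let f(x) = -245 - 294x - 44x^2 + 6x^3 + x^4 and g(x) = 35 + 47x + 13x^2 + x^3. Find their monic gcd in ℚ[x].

Euclidean algorithm in ℚ[x]:
  x^4 + 6x^3 - 44x^2 - 294x - 245 = (x - 7)(x^3 + 13x^2 + 47x + 35) + (0)
The last nonzero remainder x^3 + 13x^2 + 47x + 35 is already monic.

35 + 47x + 13x^2 + x^3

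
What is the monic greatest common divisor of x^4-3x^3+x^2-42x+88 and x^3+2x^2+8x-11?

x^2+3x+11

By polynomial division,
  x^4-3x^3+x^2-42x+88 = (x-5)(x^3+2x^2+8x-11) + (3x^2+9x+33)
  x^3+2x^2+8x-11 = ((1/3)x-1/3)(3x^2+9x+33) + (0)
Last nonzero remainder: 3x^2+9x+33. Dividing through by 3 gives the monic gcd x^2+3x+11.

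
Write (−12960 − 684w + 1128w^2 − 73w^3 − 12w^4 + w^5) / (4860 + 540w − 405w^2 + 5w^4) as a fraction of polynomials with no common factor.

(80 − 18w + w^2)/(−30 + 5w)

Repeated division with remainder:
  w^5 − 12w^4 − 73w^3 + 1128w^2 − 684w − 12960 = ((1/5)w − 12/5)(5w^4 − 405w^2 + 540w + 4860) + (8w^3 + 48w^2 − 360w − 1296)
  5w^4 − 405w^2 + 540w + 4860 = ((5/8)w − 15/4)(8w^3 + 48w^2 − 360w − 1296) + (0)
Last nonzero remainder: 8w^3 + 48w^2 − 360w − 1296. Dividing through by 8 gives the monic gcd w^3 + 6w^2 − 45w − 162.
Cancel w^3 + 6w^2 − 45w − 162 from numerator and denominator to get the reduced form.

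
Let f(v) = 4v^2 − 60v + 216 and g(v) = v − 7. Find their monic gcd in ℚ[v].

Repeated division with remainder:
  4v^2 − 60v + 216 = (4v − 32)(v − 7) + (−8)
  v − 7 = (−(1/8)v + 7/8)(−8) + (0)
The last nonzero remainder is the constant −8, so the polynomials are coprime and gcd = 1.

1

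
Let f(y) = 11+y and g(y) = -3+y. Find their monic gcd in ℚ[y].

By polynomial division,
  y+11 = (y-3) + (14)
  y-3 = ((1/14)y-3/14)(14) + (0)
The last nonzero remainder is the constant 14, so the polynomials are coprime and gcd = 1.

1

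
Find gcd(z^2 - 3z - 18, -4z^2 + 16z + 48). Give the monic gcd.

z - 6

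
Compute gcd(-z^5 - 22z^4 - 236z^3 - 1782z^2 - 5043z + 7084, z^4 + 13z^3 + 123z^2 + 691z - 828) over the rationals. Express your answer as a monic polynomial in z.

Apply the Euclidean algorithm:
  -z^5 - 22z^4 - 236z^3 - 1782z^2 - 5043z + 7084 = (-z - 9)(z^4 + 13z^3 + 123z^2 + 691z - 828) + (4z^3 + 16z^2 + 348z - 368)
  z^4 + 13z^3 + 123z^2 + 691z - 828 = ((1/4)z + 9/4)(4z^3 + 16z^2 + 348z - 368) + (0)
Last nonzero remainder: 4z^3 + 16z^2 + 348z - 368. Dividing through by 4 gives the monic gcd z^3 + 4z^2 + 87z - 92.

z^3 + 4z^2 + 87z - 92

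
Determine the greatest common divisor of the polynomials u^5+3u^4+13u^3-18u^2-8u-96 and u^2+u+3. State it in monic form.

u^2+u+3

Apply the Euclidean algorithm:
  u^5+3u^4+13u^3-18u^2-8u-96 = (u^3+2u^2+8u-32)(u^2+u+3) + (0)
The last nonzero remainder u^2+u+3 is already monic.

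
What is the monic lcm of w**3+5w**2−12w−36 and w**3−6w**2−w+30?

w**4−37w**2+24w+180

By polynomial division,
  w**3+5w**2−12w−36 = (w**3−6w**2−w+30) + (11w**2−11w−66)
  w**3−6w**2−w+30 = ((1/11)w−5/11)(11w**2−11w−66) + (0)
Last nonzero remainder: 11w**2−11w−66. Dividing through by 11 gives the monic gcd w**2−w−6.
Then lcm(f, g) = f·g / gcd(f, g); expanding and making the result monic gives the answer.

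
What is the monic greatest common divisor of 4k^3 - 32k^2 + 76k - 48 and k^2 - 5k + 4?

By polynomial division,
  4k^3 - 32k^2 + 76k - 48 = (4k - 12)(k^2 - 5k + 4) + (0)
The last nonzero remainder k^2 - 5k + 4 is already monic.

k^2 - 5k + 4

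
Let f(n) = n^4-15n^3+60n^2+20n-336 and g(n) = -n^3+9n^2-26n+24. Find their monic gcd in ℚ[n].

n-4

Repeated division with remainder:
  n^4-15n^3+60n^2+20n-336 = (-n+6)(-n^3+9n^2-26n+24) + (-20n^2+200n-480)
  -n^3+9n^2-26n+24 = ((1/20)n+1/20)(-20n^2+200n-480) + (-12n+48)
  -20n^2+200n-480 = ((5/3)n-10)(-12n+48) + (0)
Last nonzero remainder: -12n+48. Dividing through by -12 gives the monic gcd n-4.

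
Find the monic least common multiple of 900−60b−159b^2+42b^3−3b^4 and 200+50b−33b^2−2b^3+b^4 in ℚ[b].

Euclidean algorithm in ℚ[b]:
  −3b^4+42b^3−159b^2−60b+900 = (−3)(b^4−2b^3−33b^2+50b+200) + (36b^3−258b^2+90b+1500)
  b^4−2b^3−33b^2+50b+200 = ((1/36)b+31/216)(36b^3−258b^2+90b+1500) + ((55/36)b^2−(55/12)b−275/18)
  36b^3−258b^2+90b+1500 = ((1296/55)b−1080/11)((55/36)b^2−(55/12)b−275/18) + (0)
Last nonzero remainder: (55/36)b^2−(55/12)b−275/18. Dividing through by 55/36 gives the monic gcd b^2−3b−10.
Then lcm(f, g) = f·g / gcd(f, g); expanding and making the result monic gives the answer.

6000−700b−1340b^2+353b^3+19b^4−13b^5+b^6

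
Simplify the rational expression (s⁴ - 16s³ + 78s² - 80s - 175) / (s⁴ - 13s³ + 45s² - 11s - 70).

(s - 5)/(s - 2)

Euclidean algorithm in ℚ[s]:
  s⁴ - 16s³ + 78s² - 80s - 175 = (s⁴ - 13s³ + 45s² - 11s - 70) + (-3s³ + 33s² - 69s - 105)
  s⁴ - 13s³ + 45s² - 11s - 70 = (-(1/3)s + 2/3)(-3s³ + 33s² - 69s - 105) + (0)
Last nonzero remainder: -3s³ + 33s² - 69s - 105. Dividing through by -3 gives the monic gcd s³ - 11s² + 23s + 35.
Cancel s³ - 11s² + 23s + 35 from numerator and denominator to get the reduced form.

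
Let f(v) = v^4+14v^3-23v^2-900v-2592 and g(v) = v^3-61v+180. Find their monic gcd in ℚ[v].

v+9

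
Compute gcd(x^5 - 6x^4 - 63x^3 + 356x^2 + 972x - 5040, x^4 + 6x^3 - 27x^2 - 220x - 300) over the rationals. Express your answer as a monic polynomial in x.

x^2 - x - 30

Repeated division with remainder:
  x^5 - 6x^4 - 63x^3 + 356x^2 + 972x - 5040 = (x - 12)(x^4 + 6x^3 - 27x^2 - 220x - 300) + (36x^3 + 252x^2 - 1368x - 8640)
  x^4 + 6x^3 - 27x^2 - 220x - 300 = ((1/36)x - 1/36)(36x^3 + 252x^2 - 1368x - 8640) + (18x^2 - 18x - 540)
  36x^3 + 252x^2 - 1368x - 8640 = (2x + 16)(18x^2 - 18x - 540) + (0)
Last nonzero remainder: 18x^2 - 18x - 540. Dividing through by 18 gives the monic gcd x^2 - x - 30.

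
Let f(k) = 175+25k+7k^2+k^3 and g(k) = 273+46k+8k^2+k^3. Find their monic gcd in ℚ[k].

7+k

Repeated division with remainder:
  k^3+7k^2+25k+175 = (k^3+8k^2+46k+273) + (-k^2-21k-98)
  k^3+8k^2+46k+273 = (-k+13)(-k^2-21k-98) + (221k+1547)
  -k^2-21k-98 = (-(1/221)k-14/221)(221k+1547) + (0)
Last nonzero remainder: 221k+1547. Dividing through by 221 gives the monic gcd k+7.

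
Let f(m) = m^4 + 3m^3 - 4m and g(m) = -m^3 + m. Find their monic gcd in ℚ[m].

By polynomial division,
  m^4 + 3m^3 - 4m = (-m - 3)(-m^3 + m) + (m^2 - m)
  -m^3 + m = (-m - 1)(m^2 - m) + (0)
The last nonzero remainder m^2 - m is already monic.

m^2 - m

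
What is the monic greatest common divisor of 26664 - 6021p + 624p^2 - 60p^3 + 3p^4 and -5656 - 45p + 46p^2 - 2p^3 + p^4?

-808 + 109p - 9p^2 + p^3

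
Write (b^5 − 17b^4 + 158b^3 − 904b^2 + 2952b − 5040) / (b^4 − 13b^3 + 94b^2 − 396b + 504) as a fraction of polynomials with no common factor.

(b^2 − 6b + 20)/(b − 2)

By polynomial division,
  b^5 − 17b^4 + 158b^3 − 904b^2 + 2952b − 5040 = (b − 4)(b^4 − 13b^3 + 94b^2 − 396b + 504) + (12b^3 − 132b^2 + 864b − 3024)
  b^4 − 13b^3 + 94b^2 − 396b + 504 = ((1/12)b − 1/6)(12b^3 − 132b^2 + 864b − 3024) + (0)
Last nonzero remainder: 12b^3 − 132b^2 + 864b − 3024. Dividing through by 12 gives the monic gcd b^3 − 11b^2 + 72b − 252.
Cancel b^3 − 11b^2 + 72b − 252 from numerator and denominator to get the reduced form.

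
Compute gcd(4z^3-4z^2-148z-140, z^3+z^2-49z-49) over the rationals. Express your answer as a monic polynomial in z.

z^2-6z-7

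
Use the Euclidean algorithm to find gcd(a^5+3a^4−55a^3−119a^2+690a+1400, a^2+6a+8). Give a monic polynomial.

a^2+6a+8

By polynomial division,
  a^5+3a^4−55a^3−119a^2+690a+1400 = (a^3−3a^2−45a+175)(a^2+6a+8) + (0)
The last nonzero remainder a^2+6a+8 is already monic.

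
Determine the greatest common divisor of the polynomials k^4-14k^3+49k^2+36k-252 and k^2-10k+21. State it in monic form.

k^2-10k+21

Repeated division with remainder:
  k^4-14k^3+49k^2+36k-252 = (k^2-4k-12)(k^2-10k+21) + (0)
The last nonzero remainder k^2-10k+21 is already monic.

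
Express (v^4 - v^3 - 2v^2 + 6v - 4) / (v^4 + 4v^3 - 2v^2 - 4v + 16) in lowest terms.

(v - 1)/(v + 4)

By polynomial division,
  v^4 - v^3 - 2v^2 + 6v - 4 = (v^4 + 4v^3 - 2v^2 - 4v + 16) + (-5v^3 + 10v - 20)
  v^4 + 4v^3 - 2v^2 - 4v + 16 = (-(1/5)v - 4/5)(-5v^3 + 10v - 20) + (0)
Last nonzero remainder: -5v^3 + 10v - 20. Dividing through by -5 gives the monic gcd v^3 - 2v + 4.
Cancel v^3 - 2v + 4 from numerator and denominator to get the reduced form.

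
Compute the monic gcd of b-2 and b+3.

Apply the Euclidean algorithm:
  b-2 = (b+3) + (-5)
  b+3 = (-(1/5)b-3/5)(-5) + (0)
The last nonzero remainder is the constant -5, so the polynomials are coprime and gcd = 1.

1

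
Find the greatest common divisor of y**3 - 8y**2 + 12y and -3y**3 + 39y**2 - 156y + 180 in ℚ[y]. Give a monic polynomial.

Apply the Euclidean algorithm:
  y**3 - 8y**2 + 12y = (-1/3)(-3y**3 + 39y**2 - 156y + 180) + (5y**2 - 40y + 60)
  -3y**3 + 39y**2 - 156y + 180 = (-(3/5)y + 3)(5y**2 - 40y + 60) + (0)
Last nonzero remainder: 5y**2 - 40y + 60. Dividing through by 5 gives the monic gcd y**2 - 8y + 12.

y**2 - 8y + 12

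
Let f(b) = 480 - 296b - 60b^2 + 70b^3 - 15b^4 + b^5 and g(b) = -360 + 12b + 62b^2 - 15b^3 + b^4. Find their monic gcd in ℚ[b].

Apply the Euclidean algorithm:
  b^5 - 15b^4 + 70b^3 - 60b^2 - 296b + 480 = (b)(b^4 - 15b^3 + 62b^2 + 12b - 360) + (8b^3 - 72b^2 + 64b + 480)
  b^4 - 15b^3 + 62b^2 + 12b - 360 = ((1/8)b - 3/4)(8b^3 - 72b^2 + 64b + 480) + (0)
Last nonzero remainder: 8b^3 - 72b^2 + 64b + 480. Dividing through by 8 gives the monic gcd b^3 - 9b^2 + 8b + 60.

60 + 8b - 9b^2 + b^3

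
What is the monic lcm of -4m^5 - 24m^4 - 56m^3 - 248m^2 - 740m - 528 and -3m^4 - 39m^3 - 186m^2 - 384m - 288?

m^7 + 12m^6 + 58m^5 + 194m^4 + 669m^3 + 1738m^2 + 2272m + 1056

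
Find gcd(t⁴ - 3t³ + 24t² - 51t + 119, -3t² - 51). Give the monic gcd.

t² + 17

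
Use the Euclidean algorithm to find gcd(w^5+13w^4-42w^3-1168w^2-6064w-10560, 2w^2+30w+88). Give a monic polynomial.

Apply the Euclidean algorithm:
  w^5+13w^4-42w^3-1168w^2-6064w-10560 = ((1/2)w^3-w^2-28w-120)(2w^2+30w+88) + (0)
Last nonzero remainder: 2w^2+30w+88. Dividing through by 2 gives the monic gcd w^2+15w+44.

w^2+15w+44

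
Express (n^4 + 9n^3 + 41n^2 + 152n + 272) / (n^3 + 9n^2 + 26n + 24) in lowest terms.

Euclidean algorithm in ℚ[n]:
  n^4 + 9n^3 + 41n^2 + 152n + 272 = (n)(n^3 + 9n^2 + 26n + 24) + (15n^2 + 128n + 272)
  n^3 + 9n^2 + 26n + 24 = ((1/15)n + 7/225)(15n^2 + 128n + 272) + ((874/225)n + 3496/225)
  15n^2 + 128n + 272 = ((3375/874)n + 7650/437)((874/225)n + 3496/225) + (0)
Last nonzero remainder: (874/225)n + 3496/225. Dividing through by 874/225 gives the monic gcd n + 4.
Cancel n + 4 from numerator and denominator to get the reduced form.

(n^3 + 5n^2 + 21n + 68)/(n^2 + 5n + 6)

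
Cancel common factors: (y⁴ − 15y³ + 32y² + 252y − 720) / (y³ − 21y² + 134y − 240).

Apply the Euclidean algorithm:
  y⁴ − 15y³ + 32y² + 252y − 720 = (y + 6)(y³ − 21y² + 134y − 240) + (24y² − 312y + 720)
  y³ − 21y² + 134y − 240 = ((1/24)y − 1/3)(24y² − 312y + 720) + (0)
Last nonzero remainder: 24y² − 312y + 720. Dividing through by 24 gives the monic gcd y² − 13y + 30.
Cancel y² − 13y + 30 from numerator and denominator to get the reduced form.

(y² − 2y − 24)/(y − 8)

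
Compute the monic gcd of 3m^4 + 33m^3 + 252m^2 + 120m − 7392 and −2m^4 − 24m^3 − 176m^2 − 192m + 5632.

m^3 + 4m^2 + 56m − 352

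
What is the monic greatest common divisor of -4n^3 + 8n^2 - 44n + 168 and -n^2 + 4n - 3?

n - 3

Repeated division with remainder:
  -4n^3 + 8n^2 - 44n + 168 = (4n + 8)(-n^2 + 4n - 3) + (-64n + 192)
  -n^2 + 4n - 3 = ((1/64)n - 1/64)(-64n + 192) + (0)
Last nonzero remainder: -64n + 192. Dividing through by -64 gives the monic gcd n - 3.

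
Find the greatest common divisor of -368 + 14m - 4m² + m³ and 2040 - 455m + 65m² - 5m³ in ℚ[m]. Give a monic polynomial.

Repeated division with remainder:
  m³ - 4m² + 14m - 368 = (-1/5)(-5m³ + 65m² - 455m + 2040) + (9m² - 77m + 40)
  -5m³ + 65m² - 455m + 2040 = (-(5/9)m + 200/81)(9m² - 77m + 40) + (-(19655/81)m + 157240/81)
  9m² - 77m + 40 = (-(729/19655)m + 81/3931)(-(19655/81)m + 157240/81) + (0)
Last nonzero remainder: -(19655/81)m + 157240/81. Dividing through by -19655/81 gives the monic gcd m - 8.

-8 + m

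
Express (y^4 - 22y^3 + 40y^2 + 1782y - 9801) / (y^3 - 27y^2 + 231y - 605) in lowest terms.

(y^2 - 81)/(y - 5)

By polynomial division,
  y^4 - 22y^3 + 40y^2 + 1782y - 9801 = (y + 5)(y^3 - 27y^2 + 231y - 605) + (-56y^2 + 1232y - 6776)
  y^3 - 27y^2 + 231y - 605 = (-(1/56)y + 5/56)(-56y^2 + 1232y - 6776) + (0)
Last nonzero remainder: -56y^2 + 1232y - 6776. Dividing through by -56 gives the monic gcd y^2 - 22y + 121.
Cancel y^2 - 22y + 121 from numerator and denominator to get the reduced form.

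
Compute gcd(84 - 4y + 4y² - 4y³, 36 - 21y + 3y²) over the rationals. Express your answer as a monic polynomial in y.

-3 + y

Repeated division with remainder:
  -4y³ + 4y² - 4y + 84 = (-(4/3)y - 8)(3y² - 21y + 36) + (-124y + 372)
  3y² - 21y + 36 = (-(3/124)y + 3/31)(-124y + 372) + (0)
Last nonzero remainder: -124y + 372. Dividing through by -124 gives the monic gcd y - 3.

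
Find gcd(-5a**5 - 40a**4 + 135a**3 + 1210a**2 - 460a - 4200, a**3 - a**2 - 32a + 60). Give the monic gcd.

a**3 - a**2 - 32a + 60

By polynomial division,
  -5a**5 - 40a**4 + 135a**3 + 1210a**2 - 460a - 4200 = (-5a**2 - 45a - 70)(a**3 - a**2 - 32a + 60) + (0)
The last nonzero remainder a**3 - a**2 - 32a + 60 is already monic.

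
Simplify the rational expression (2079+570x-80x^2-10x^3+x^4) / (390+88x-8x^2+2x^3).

(693-41x-13x^2+x^3)/(130-14x+2x^2)

Apply the Euclidean algorithm:
  x^4-10x^3-80x^2+570x+2079 = ((1/2)x-3)(2x^3-8x^2+88x+390) + (-148x^2+639x+3249)
  2x^3-8x^2+88x+390 = (-(1/74)x-47/10952)(-148x^2+639x+3249) + ((1474661/10952)x+4423983/10952)
  -148x^2+639x+3249 = (-(1620896/1474661)x+11861016/1474661)((1474661/10952)x+4423983/10952) + (0)
Last nonzero remainder: (1474661/10952)x+4423983/10952. Dividing through by 1474661/10952 gives the monic gcd x+3.
Cancel x+3 from numerator and denominator to get the reduced form.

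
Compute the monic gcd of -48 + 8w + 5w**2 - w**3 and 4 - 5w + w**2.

By polynomial division,
  -w**3 + 5w**2 + 8w - 48 = (-w)(w**2 - 5w + 4) + (12w - 48)
  w**2 - 5w + 4 = ((1/12)w - 1/12)(12w - 48) + (0)
Last nonzero remainder: 12w - 48. Dividing through by 12 gives the monic gcd w - 4.

-4 + w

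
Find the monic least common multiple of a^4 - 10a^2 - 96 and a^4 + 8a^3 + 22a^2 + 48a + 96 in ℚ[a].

a^5 + 4a^4 - 10a^3 - 40a^2 - 96a - 384

By polynomial division,
  a^4 - 10a^2 - 96 = (a^4 + 8a^3 + 22a^2 + 48a + 96) + (-8a^3 - 32a^2 - 48a - 192)
  a^4 + 8a^3 + 22a^2 + 48a + 96 = (-(1/8)a - 1/2)(-8a^3 - 32a^2 - 48a - 192) + (0)
Last nonzero remainder: -8a^3 - 32a^2 - 48a - 192. Dividing through by -8 gives the monic gcd a^3 + 4a^2 + 6a + 24.
Then lcm(f, g) = f·g / gcd(f, g); expanding and making the result monic gives the answer.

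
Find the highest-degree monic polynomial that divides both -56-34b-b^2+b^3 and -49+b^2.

-7+b

Apply the Euclidean algorithm:
  b^3-b^2-34b-56 = (b-1)(b^2-49) + (15b-105)
  b^2-49 = ((1/15)b+7/15)(15b-105) + (0)
Last nonzero remainder: 15b-105. Dividing through by 15 gives the monic gcd b-7.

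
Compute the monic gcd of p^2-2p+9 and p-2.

By polynomial division,
  p^2-2p+9 = (p)(p-2) + (9)
  p-2 = ((1/9)p-2/9)(9) + (0)
The last nonzero remainder is the constant 9, so the polynomials are coprime and gcd = 1.

1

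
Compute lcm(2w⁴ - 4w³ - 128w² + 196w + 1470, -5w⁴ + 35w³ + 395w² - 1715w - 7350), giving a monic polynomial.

By polynomial division,
  2w⁴ - 4w³ - 128w² + 196w + 1470 = (-2/5)(-5w⁴ + 35w³ + 395w² - 1715w - 7350) + (10w³ + 30w² - 490w - 1470)
  -5w⁴ + 35w³ + 395w² - 1715w - 7350 = (-(1/2)w + 5)(10w³ + 30w² - 490w - 1470) + (0)
Last nonzero remainder: 10w³ + 30w² - 490w - 1470. Dividing through by 10 gives the monic gcd w³ + 3w² - 49w - 147.
Then lcm(f, g) = f·g / gcd(f, g); expanding and making the result monic gives the answer.

w⁵ - 12w⁴ - 44w³ + 738w² - 245w - 7350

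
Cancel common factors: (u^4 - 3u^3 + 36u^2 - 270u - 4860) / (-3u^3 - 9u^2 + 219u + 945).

Apply the Euclidean algorithm:
  u^4 - 3u^3 + 36u^2 - 270u - 4860 = (-(1/3)u + 2)(-3u^3 - 9u^2 + 219u + 945) + (127u^2 - 393u - 6750)
  -3u^3 - 9u^2 + 219u + 945 = (-(3/127)u - 2322/16129)(127u^2 - 393u - 6750) + ((47955/16129)u - 431595/16129)
  127u^2 - 393u - 6750 = ((2048383/47955)u + 806450/3197)((47955/16129)u - 431595/16129) + (0)
Last nonzero remainder: (47955/16129)u - 431595/16129. Dividing through by 47955/16129 gives the monic gcd u - 9.
Cancel u - 9 from numerator and denominator to get the reduced form.

(-u^3 - 6u^2 - 90u - 540)/(3u^2 + 36u + 105)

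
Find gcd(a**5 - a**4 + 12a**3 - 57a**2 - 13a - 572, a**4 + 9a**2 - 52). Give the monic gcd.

By polynomial division,
  a**5 - a**4 + 12a**3 - 57a**2 - 13a - 572 = (a - 1)(a**4 + 9a**2 - 52) + (3a**3 - 48a**2 + 39a - 624)
  a**4 + 9a**2 - 52 = ((1/3)a + 16/3)(3a**3 - 48a**2 + 39a - 624) + (252a**2 + 3276)
  3a**3 - 48a**2 + 39a - 624 = ((1/84)a - 4/21)(252a**2 + 3276) + (0)
Last nonzero remainder: 252a**2 + 3276. Dividing through by 252 gives the monic gcd a**2 + 13.

a**2 + 13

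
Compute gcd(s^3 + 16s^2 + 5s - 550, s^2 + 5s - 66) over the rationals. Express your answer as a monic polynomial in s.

s + 11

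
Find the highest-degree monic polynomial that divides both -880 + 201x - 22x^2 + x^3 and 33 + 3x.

Apply the Euclidean algorithm:
  x^3 - 22x^2 + 201x - 880 = ((1/3)x^2 - 11x + 188)(3x + 33) + (-7084)
  3x + 33 = (-(3/7084)x - 3/644)(-7084) + (0)
The last nonzero remainder is the constant -7084, so the polynomials are coprime and gcd = 1.

1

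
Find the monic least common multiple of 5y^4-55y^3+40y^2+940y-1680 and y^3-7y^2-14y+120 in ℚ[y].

y^5-16y^4+63y^3+148y^2-1276y+1680

Apply the Euclidean algorithm:
  5y^4-55y^3+40y^2+940y-1680 = (5y-20)(y^3-7y^2-14y+120) + (-30y^2+60y+720)
  y^3-7y^2-14y+120 = (-(1/30)y+1/6)(-30y^2+60y+720) + (0)
Last nonzero remainder: -30y^2+60y+720. Dividing through by -30 gives the monic gcd y^2-2y-24.
Then lcm(f, g) = f·g / gcd(f, g); expanding and making the result monic gives the answer.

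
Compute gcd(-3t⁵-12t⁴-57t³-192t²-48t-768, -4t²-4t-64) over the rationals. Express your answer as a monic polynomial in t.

t²+t+16

Repeated division with remainder:
  -3t⁵-12t⁴-57t³-192t²-48t-768 = ((3/4)t³+(9/4)t²+12)(-4t²-4t-64) + (0)
Last nonzero remainder: -4t²-4t-64. Dividing through by -4 gives the monic gcd t²+t+16.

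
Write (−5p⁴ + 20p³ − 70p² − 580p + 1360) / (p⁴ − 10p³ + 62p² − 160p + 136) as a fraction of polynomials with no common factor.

(−5p − 20)/(p − 2)

Repeated division with remainder:
  −5p⁴ + 20p³ − 70p² − 580p + 1360 = (−5)(p⁴ − 10p³ + 62p² − 160p + 136) + (−30p³ + 240p² − 1380p + 2040)
  p⁴ − 10p³ + 62p² − 160p + 136 = (−(1/30)p + 1/15)(−30p³ + 240p² − 1380p + 2040) + (0)
Last nonzero remainder: −30p³ + 240p² − 1380p + 2040. Dividing through by −30 gives the monic gcd p³ − 8p² + 46p − 68.
Cancel p³ − 8p² + 46p − 68 from numerator and denominator to get the reduced form.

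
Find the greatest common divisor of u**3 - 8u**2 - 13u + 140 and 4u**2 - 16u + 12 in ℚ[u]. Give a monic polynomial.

1

By polynomial division,
  u**3 - 8u**2 - 13u + 140 = ((1/4)u - 1)(4u**2 - 16u + 12) + (-32u + 152)
  4u**2 - 16u + 12 = (-(1/8)u - 3/32)(-32u + 152) + (105/4)
  -32u + 152 = (-(128/105)u + 608/105)(105/4) + (0)
The last nonzero remainder is the constant 105/4, so the polynomials are coprime and gcd = 1.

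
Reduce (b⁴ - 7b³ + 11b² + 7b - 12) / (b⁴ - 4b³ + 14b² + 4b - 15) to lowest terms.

(b² - 7b + 12)/(b² - 4b + 15)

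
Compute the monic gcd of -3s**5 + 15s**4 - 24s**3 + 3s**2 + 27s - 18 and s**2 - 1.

Apply the Euclidean algorithm:
  -3s**5 + 15s**4 - 24s**3 + 3s**2 + 27s - 18 = (-3s**3 + 15s**2 - 27s + 18)(s**2 - 1) + (0)
The last nonzero remainder s**2 - 1 is already monic.

s**2 - 1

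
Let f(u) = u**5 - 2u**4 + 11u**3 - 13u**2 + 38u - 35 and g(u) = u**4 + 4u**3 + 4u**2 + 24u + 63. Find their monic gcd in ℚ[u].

u**2 - 2u + 7

Apply the Euclidean algorithm:
  u**5 - 2u**4 + 11u**3 - 13u**2 + 38u - 35 = (u - 6)(u**4 + 4u**3 + 4u**2 + 24u + 63) + (31u**3 - 13u**2 + 119u + 343)
  u**4 + 4u**3 + 4u**2 + 24u + 63 = ((1/31)u + 137/961)(31u**3 - 13u**2 + 119u + 343) + ((1936/961)u**2 - (3872/961)u + 13552/961)
  31u**3 - 13u**2 + 119u + 343 = ((29791/1936)u + 47089/1936)((1936/961)u**2 - (3872/961)u + 13552/961) + (0)
Last nonzero remainder: (1936/961)u**2 - (3872/961)u + 13552/961. Dividing through by 1936/961 gives the monic gcd u**2 - 2u + 7.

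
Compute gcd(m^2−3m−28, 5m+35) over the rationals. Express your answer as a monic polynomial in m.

1

By polynomial division,
  m^2−3m−28 = ((1/5)m−2)(5m+35) + (42)
  5m+35 = ((5/42)m+5/6)(42) + (0)
The last nonzero remainder is the constant 42, so the polynomials are coprime and gcd = 1.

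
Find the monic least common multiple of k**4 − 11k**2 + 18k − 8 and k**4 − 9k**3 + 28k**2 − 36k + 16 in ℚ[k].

k**6 − 6k**5 − 3k**4 + 84k**3 − 204k**2 + 192k − 64

Euclidean algorithm in ℚ[k]:
  k**4 − 11k**2 + 18k − 8 = (k**4 − 9k**3 + 28k**2 − 36k + 16) + (9k**3 − 39k**2 + 54k − 24)
  k**4 − 9k**3 + 28k**2 − 36k + 16 = ((1/9)k − 14/27)(9k**3 − 39k**2 + 54k − 24) + ((16/9)k**2 − (16/3)k + 32/9)
  9k**3 − 39k**2 + 54k − 24 = ((81/16)k − 27/4)((16/9)k**2 − (16/3)k + 32/9) + (0)
Last nonzero remainder: (16/9)k**2 − (16/3)k + 32/9. Dividing through by 16/9 gives the monic gcd k**2 − 3k + 2.
Then lcm(f, g) = f·g / gcd(f, g); expanding and making the result monic gives the answer.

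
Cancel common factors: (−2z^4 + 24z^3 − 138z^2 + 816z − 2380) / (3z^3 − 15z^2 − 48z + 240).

(−2z^3 + 14z^2 − 68z + 476)/(3z^2 − 48)

Euclidean algorithm in ℚ[z]:
  −2z^4 + 24z^3 − 138z^2 + 816z − 2380 = (−(2/3)z + 14/3)(3z^3 − 15z^2 − 48z + 240) + (−100z^2 + 1200z − 3500)
  3z^3 − 15z^2 − 48z + 240 = (−(3/100)z − 21/100)(−100z^2 + 1200z − 3500) + (99z − 495)
  −100z^2 + 1200z − 3500 = (−(100/99)z + 700/99)(99z − 495) + (0)
Last nonzero remainder: 99z − 495. Dividing through by 99 gives the monic gcd z − 5.
Cancel z − 5 from numerator and denominator to get the reduced form.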